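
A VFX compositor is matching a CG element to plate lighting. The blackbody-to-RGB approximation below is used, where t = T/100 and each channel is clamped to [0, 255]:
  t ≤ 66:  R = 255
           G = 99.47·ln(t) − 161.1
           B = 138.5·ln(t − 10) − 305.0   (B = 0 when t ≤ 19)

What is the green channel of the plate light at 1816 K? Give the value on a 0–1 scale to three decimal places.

0.499

t = 1816/100 = 18.16; the t ≤ 66 branch applies.
G = 99.47·ln 18.16 − 161.1 = 99.47·2.8992 − 161.1 = 127.286.
On a 0–1 scale: 127.286/255 = 0.4992 → 0.499.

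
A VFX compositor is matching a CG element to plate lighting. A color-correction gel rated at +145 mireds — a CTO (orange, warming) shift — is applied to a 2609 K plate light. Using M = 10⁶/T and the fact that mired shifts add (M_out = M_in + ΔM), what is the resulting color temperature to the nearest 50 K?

M_in = 10⁶/2609 = 383.29 mireds.
M_out = 383.29 + (+145) = 528.29 mireds.
T_out = 10⁶/528.29 = 1892.9 K → 1900 K.

1900 K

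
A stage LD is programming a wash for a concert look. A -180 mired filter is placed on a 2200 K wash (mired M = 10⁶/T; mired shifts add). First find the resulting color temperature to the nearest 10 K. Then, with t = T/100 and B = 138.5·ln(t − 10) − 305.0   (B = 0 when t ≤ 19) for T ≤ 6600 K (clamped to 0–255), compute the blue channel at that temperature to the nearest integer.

M_in = 10⁶/2200 = 454.55; M_out = 454.55 + (-180) = 274.55.
T_out = 10⁶/274.55 = 3642.4 K → 3640 K; t = 36.4.
B = 138.5·ln(36.4 − 10) − 305.0 = 138.5·ln 26.4 − 305.0 = 138.5·3.2734 − 305.0 = 148.361.
Rounded: 148.

148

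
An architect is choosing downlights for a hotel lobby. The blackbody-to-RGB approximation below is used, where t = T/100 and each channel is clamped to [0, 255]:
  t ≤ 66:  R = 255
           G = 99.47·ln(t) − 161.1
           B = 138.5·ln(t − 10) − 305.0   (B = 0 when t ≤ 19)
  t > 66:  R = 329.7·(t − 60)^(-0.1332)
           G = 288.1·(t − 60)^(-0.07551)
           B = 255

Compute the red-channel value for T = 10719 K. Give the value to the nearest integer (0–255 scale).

t = 10719/100 = 107.19; the t > 66 branch applies.
R = 329.7·(107.19 − 60)^(-0.1332) = 329.7·47.19^(-0.1332) = 329.7·0.59847 = 197.316.
Rounded: 197.

197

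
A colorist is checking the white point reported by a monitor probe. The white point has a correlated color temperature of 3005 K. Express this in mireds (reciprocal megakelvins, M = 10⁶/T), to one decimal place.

332.8 mireds

M = 10⁶ / 3005 = 332.779 → 332.8 mireds.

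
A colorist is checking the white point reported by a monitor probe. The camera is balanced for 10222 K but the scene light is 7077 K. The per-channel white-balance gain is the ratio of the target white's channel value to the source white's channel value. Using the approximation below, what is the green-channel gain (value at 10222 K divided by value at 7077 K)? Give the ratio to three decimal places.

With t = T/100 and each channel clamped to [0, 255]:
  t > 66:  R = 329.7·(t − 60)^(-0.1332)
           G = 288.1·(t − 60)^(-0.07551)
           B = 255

0.902

At 7077 K (t = 70.77):
  G = 288.1·(70.77 − 60)^(-0.07551) = 288.1·10.77^(-0.07551) = 288.1·0.83571 = 240.769.
At 10222 K (t = 102.22):
  G = 288.1·(102.22 − 60)^(-0.07551) = 288.1·42.22^(-0.07551) = 288.1·0.75380 = 217.170.
Gain = 217.170 / 240.769 = 0.9020 → 0.902.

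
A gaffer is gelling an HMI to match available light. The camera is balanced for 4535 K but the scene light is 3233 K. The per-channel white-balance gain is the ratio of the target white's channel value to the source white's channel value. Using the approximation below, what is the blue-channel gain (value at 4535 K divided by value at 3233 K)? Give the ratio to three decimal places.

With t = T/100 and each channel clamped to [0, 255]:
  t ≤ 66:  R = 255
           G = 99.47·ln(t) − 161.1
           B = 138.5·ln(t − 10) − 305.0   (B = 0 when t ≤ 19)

1.508

At 3233 K (t = 32.33):
  B = 138.5·ln(32.33 − 10) − 305.0 = 138.5·ln 22.33 − 305.0 = 138.5·3.1059 − 305.0 = 125.171.
At 4535 K (t = 45.35):
  B = 138.5·ln(45.35 − 10) − 305.0 = 138.5·ln 35.35 − 305.0 = 138.5·3.5653 − 305.0 = 188.794.
Gain = 188.794 / 125.171 = 1.5083 → 1.508.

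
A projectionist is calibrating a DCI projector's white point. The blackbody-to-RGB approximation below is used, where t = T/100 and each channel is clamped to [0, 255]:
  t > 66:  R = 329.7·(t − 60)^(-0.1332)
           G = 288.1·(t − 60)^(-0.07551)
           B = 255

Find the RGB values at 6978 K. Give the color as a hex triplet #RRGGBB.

#F3F3FF

t = 6978/100 = 69.78; the t > 66 branch applies.
R = 329.7·(69.78 − 60)^(-0.1332) = 329.7·9.78^(-0.1332) = 329.7·0.73805 = 243.336.
G = 288.1·(69.78 − 60)^(-0.07551) = 288.1·9.78^(-0.07551) = 288.1·0.84182 = 242.528.
B = 255 by definition for t > 66.
Rounded: (243, 243, 255).
In hex: #F3F3FF.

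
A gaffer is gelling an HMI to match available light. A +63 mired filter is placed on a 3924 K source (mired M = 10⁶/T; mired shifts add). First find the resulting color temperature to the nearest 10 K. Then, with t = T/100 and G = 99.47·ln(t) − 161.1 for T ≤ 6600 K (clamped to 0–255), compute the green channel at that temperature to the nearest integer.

182

M_in = 10⁶/3924 = 254.84; M_out = 254.84 + (+63) = 317.84.
T_out = 10⁶/317.84 = 3146.2 K → 3150 K; t = 31.5.
G = 99.47·ln 31.5 − 161.1 = 99.47·3.4500 − 161.1 = 182.070.
Rounded: 182.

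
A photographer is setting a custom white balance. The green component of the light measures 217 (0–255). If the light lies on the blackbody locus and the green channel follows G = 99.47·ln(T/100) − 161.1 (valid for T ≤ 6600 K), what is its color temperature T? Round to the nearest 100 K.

ln t = (217 + 161.1) / 99.47 = 3.8011.
t = e^3.8011 = 44.752.
T = 100·t = 4475 K → 4500 K to the nearest 100 K.

4500 K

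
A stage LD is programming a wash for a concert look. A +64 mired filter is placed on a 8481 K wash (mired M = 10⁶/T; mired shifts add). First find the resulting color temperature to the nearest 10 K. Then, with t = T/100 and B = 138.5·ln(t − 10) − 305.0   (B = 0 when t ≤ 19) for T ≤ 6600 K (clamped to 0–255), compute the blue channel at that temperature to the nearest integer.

M_in = 10⁶/8481 = 117.91; M_out = 117.91 + (+64) = 181.91.
T_out = 10⁶/181.91 = 5497.2 K → 5500 K; t = 55.
B = 138.5·ln(55 − 10) − 305.0 = 138.5·ln 45 − 305.0 = 138.5·3.8067 − 305.0 = 222.223.
Rounded: 222.

222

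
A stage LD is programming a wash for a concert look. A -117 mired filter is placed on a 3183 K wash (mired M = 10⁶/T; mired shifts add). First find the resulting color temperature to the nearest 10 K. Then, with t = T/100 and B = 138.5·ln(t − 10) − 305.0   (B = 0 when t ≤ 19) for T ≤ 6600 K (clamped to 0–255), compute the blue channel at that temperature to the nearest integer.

208

M_in = 10⁶/3183 = 314.17; M_out = 314.17 + (-117) = 197.17.
T_out = 10⁶/197.17 = 5071.8 K → 5070 K; t = 50.7.
B = 138.5·ln(50.7 − 10) − 305.0 = 138.5·ln 40.7 − 305.0 = 138.5·3.7062 − 305.0 = 208.313.
Rounded: 208.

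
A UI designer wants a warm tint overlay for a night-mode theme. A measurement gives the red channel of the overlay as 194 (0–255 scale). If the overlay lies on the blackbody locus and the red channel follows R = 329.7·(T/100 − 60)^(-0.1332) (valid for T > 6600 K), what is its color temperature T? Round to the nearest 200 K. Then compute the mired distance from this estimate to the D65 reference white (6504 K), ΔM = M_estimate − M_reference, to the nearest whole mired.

-66 mireds

(t − 60)^(-0.1332) = 194/329.7 = 0.58841.
t − 60 = 0.58841^(1/-0.1332) = 0.58841^(-7.508) = 53.593, so t = 113.593.
T = 100·t = 11359 K → 11400 K to the nearest 200 K.
M_estimate = 10⁶/11400 = 87.72; M_reference = 10⁶/6504 = 153.75.
ΔM = 87.72 − 153.75 = -66.03 → -66 mireds.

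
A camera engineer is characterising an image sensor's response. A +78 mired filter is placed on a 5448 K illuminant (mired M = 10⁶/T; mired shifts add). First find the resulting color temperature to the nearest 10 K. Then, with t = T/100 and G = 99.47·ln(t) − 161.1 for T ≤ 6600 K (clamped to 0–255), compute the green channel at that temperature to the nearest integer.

M_in = 10⁶/5448 = 183.55; M_out = 183.55 + (+78) = 261.55.
T_out = 10⁶/261.55 = 3823.3 K → 3820 K; t = 38.2.
G = 99.47·ln 38.2 − 161.1 = 99.47·3.6428 − 161.1 = 201.253.
Rounded: 201.

201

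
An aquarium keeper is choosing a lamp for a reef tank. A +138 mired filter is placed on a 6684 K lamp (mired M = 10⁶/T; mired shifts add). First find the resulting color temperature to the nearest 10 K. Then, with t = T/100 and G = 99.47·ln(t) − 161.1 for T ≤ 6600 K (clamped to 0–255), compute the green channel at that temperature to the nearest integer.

M_in = 10⁶/6684 = 149.61; M_out = 149.61 + (+138) = 287.61.
T_out = 10⁶/287.61 = 3476.9 K → 3480 K; t = 34.8.
G = 99.47·ln 34.8 − 161.1 = 99.47·3.5496 − 161.1 = 191.980.
Rounded: 192.

192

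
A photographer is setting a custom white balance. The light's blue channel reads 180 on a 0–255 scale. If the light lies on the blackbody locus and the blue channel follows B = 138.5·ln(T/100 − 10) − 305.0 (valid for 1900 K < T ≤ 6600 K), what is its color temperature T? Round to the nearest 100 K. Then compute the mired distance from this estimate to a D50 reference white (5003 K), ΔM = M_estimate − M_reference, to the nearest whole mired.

+33 mireds

ln(t − 10) = (180 + 305.0) / 138.5 = 3.5018.
t − 10 = e^3.5018 = 33.175, so t = 43.175.
T = 100·t = 4318 K → 4300 K to the nearest 100 K.
M_estimate = 10⁶/4300 = 232.56; M_reference = 10⁶/5003 = 199.88.
ΔM = 232.56 − 199.88 = 32.68 → +33 mireds.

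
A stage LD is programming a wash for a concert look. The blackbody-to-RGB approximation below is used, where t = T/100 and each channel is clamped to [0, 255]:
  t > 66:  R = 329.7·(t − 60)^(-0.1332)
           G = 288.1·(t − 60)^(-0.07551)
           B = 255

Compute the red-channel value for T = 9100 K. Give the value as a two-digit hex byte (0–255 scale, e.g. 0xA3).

t = 9100/100 = 91; the t > 66 branch applies.
R = 329.7·(91 − 60)^(-0.1332) = 329.7·31^(-0.1332) = 329.7·0.63292 = 208.675.
Rounded: 209; in hex, 0xD1.

0xD1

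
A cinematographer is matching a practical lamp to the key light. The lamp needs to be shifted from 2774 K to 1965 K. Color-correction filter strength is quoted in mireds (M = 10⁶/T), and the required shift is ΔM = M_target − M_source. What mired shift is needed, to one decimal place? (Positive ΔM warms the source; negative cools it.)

+148.4 mireds

M_source = 10⁶/2774 = 360.490; M_target = 10⁶/1965 = 508.906.
ΔM = 508.906 − 360.490 = 148.416 → +148.4 mireds, a warming shift.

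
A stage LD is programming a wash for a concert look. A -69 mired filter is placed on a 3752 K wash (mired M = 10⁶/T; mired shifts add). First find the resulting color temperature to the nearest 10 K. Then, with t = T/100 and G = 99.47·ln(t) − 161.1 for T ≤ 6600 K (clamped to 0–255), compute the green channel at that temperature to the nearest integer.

229

M_in = 10⁶/3752 = 266.52; M_out = 266.52 + (-69) = 197.52.
T_out = 10⁶/197.52 = 5062.7 K → 5060 K; t = 50.6.
G = 99.47·ln 50.6 − 161.1 = 99.47·3.9240 − 161.1 = 229.215.
Rounded: 229.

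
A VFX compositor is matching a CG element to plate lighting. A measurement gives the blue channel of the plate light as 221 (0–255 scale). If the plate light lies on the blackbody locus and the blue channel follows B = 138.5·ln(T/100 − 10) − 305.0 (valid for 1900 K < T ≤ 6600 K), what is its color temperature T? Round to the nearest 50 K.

ln(t − 10) = (221 + 305.0) / 138.5 = 3.7978.
t − 10 = e^3.7978 = 44.604, so t = 54.604.
T = 100·t = 5460 K → 5450 K to the nearest 50 K.

5450 K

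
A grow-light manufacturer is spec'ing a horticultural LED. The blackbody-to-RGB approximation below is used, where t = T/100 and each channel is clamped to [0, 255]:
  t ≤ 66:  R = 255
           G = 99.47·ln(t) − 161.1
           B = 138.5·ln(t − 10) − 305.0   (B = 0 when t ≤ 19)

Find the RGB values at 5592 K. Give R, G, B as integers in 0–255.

R=255, G=239, B=225

t = 5592/100 = 55.92; the t ≤ 66 branch applies.
R = 255 by definition for t ≤ 66.
G = 99.47·ln 55.92 − 161.1 = 99.47·4.0239 − 161.1 = 239.160.
B = 138.5·ln(55.92 − 10) − 305.0 = 138.5·ln 45.92 − 305.0 = 138.5·3.8269 − 305.0 = 225.026.
Rounded: (255, 239, 225).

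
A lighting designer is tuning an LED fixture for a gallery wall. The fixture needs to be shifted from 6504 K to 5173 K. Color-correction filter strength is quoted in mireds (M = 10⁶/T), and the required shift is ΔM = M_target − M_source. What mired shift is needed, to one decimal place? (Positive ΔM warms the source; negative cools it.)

M_source = 10⁶/6504 = 153.752; M_target = 10⁶/5173 = 193.311.
ΔM = 193.311 − 153.752 = 39.560 → +39.6 mireds, a warming shift.

+39.6 mireds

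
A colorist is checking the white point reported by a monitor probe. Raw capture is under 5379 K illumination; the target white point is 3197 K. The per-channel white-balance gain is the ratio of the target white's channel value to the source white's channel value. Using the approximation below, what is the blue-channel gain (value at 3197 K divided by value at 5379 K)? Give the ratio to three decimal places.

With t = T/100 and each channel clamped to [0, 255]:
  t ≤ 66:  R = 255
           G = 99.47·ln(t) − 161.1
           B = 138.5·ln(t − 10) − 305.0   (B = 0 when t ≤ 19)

0.563

At 5379 K (t = 53.79):
  B = 138.5·ln(53.79 − 10) − 305.0 = 138.5·ln 43.79 − 305.0 = 138.5·3.7794 − 305.0 = 218.448.
At 3197 K (t = 31.97):
  B = 138.5·ln(31.97 − 10) − 305.0 = 138.5·ln 21.97 − 305.0 = 138.5·3.0897 − 305.0 = 122.920.
Gain = 122.920 / 218.448 = 0.5627 → 0.563.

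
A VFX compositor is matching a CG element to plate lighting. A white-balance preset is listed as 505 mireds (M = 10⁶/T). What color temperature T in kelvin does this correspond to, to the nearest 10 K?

1980 K

T = 10⁶ / 505 = 1980.20 K → 1980 K.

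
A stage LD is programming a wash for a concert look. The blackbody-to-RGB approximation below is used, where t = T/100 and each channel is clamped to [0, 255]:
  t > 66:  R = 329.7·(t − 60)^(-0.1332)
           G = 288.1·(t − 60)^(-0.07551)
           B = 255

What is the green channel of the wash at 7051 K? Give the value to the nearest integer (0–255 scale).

241

t = 7051/100 = 70.51; the t > 66 branch applies.
G = 288.1·(70.51 − 60)^(-0.07551) = 288.1·10.51^(-0.07551) = 288.1·0.83726 = 241.214.
Rounded: 241.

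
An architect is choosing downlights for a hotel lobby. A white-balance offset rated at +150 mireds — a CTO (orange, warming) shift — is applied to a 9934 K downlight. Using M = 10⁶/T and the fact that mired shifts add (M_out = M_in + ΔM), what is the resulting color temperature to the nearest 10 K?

3990 K

M_in = 10⁶/9934 = 100.66 mireds.
M_out = 100.66 + (+150) = 250.66 mireds.
T_out = 10⁶/250.66 = 3989.4 K → 3990 K.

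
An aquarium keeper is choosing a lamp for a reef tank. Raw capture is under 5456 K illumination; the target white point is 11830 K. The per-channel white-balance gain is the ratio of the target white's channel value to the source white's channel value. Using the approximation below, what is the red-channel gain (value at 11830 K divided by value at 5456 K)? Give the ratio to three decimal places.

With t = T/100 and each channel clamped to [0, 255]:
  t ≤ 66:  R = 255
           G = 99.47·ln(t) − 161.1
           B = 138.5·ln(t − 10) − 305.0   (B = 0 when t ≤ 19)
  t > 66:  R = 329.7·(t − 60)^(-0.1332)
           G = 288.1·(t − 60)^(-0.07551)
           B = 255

At 5456 K (t = 54.56):
  R = 255 by definition for t ≤ 66.
At 11830 K (t = 118.3):
  R = 329.7·(118.3 − 60)^(-0.1332) = 329.7·58.3^(-0.1332) = 329.7·0.58185 = 191.837.
Gain = 191.837 / 255.000 = 0.7523 → 0.752.

0.752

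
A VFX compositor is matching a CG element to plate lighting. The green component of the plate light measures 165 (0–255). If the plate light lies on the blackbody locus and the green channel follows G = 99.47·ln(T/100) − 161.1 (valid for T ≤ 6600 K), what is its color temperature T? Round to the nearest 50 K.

ln t = (165 + 161.1) / 99.47 = 3.2784.
t = e^3.2784 = 26.533.
T = 100·t = 2653 K → 2650 K to the nearest 50 K.

2650 K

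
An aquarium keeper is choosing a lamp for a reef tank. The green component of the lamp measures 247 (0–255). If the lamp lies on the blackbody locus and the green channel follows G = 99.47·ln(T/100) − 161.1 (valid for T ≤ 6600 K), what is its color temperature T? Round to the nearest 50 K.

ln t = (247 + 161.1) / 99.47 = 4.1027.
t = e^4.1027 = 60.506.
T = 100·t = 6051 K → 6050 K to the nearest 50 K.

6050 K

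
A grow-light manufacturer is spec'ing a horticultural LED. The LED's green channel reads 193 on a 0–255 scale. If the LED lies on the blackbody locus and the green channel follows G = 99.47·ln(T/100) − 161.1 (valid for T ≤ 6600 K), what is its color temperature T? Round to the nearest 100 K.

ln t = (193 + 161.1) / 99.47 = 3.5599.
t = e^3.5599 = 35.159.
T = 100·t = 3516 K → 3500 K to the nearest 100 K.

3500 K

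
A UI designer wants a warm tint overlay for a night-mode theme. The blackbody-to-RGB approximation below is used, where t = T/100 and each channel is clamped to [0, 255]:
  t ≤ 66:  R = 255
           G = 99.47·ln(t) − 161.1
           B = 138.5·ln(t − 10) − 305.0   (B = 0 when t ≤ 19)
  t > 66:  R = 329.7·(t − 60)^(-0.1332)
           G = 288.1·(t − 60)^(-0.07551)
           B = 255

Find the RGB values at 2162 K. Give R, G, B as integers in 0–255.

R=255, G=145, B=35

t = 2162/100 = 21.62; the t ≤ 66 branch applies.
R = 255 by definition for t ≤ 66.
G = 99.47·ln 21.62 − 161.1 = 99.47·3.0736 − 161.1 = 144.633.
B = 138.5·ln(21.62 − 10) − 305.0 = 138.5·ln 11.62 − 305.0 = 138.5·2.4527 − 305.0 = 34.703.
Rounded: (255, 145, 35).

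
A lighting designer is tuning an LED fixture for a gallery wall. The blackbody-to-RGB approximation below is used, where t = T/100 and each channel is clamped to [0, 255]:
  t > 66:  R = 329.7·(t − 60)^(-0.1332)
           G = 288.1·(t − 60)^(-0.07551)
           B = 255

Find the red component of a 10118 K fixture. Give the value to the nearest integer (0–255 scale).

201

t = 10118/100 = 101.18; the t > 66 branch applies.
R = 329.7·(101.18 − 60)^(-0.1332) = 329.7·41.18^(-0.1332) = 329.7·0.60943 = 200.929.
Rounded: 201.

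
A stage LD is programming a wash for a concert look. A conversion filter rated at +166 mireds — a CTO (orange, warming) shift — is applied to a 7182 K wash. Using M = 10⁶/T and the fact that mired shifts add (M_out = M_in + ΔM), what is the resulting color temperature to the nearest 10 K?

M_in = 10⁶/7182 = 139.24 mireds.
M_out = 139.24 + (+166) = 305.24 mireds.
T_out = 10⁶/305.24 = 3276.1 K → 3280 K.

3280 K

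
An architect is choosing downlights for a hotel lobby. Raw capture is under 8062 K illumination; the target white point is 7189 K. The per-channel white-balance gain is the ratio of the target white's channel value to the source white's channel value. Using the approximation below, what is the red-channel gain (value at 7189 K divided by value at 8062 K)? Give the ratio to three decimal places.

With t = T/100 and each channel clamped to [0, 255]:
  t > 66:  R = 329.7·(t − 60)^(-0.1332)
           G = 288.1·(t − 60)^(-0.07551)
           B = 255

1.076

At 8062 K (t = 80.62):
  R = 329.7·(80.62 − 60)^(-0.1332) = 329.7·20.62^(-0.1332) = 329.7·0.66825 = 220.321.
At 7189 K (t = 71.89):
  R = 329.7·(71.89 − 60)^(-0.1332) = 329.7·11.89^(-0.1332) = 329.7·0.71909 = 237.085.
Gain = 237.085 / 220.321 = 1.0761 → 1.076.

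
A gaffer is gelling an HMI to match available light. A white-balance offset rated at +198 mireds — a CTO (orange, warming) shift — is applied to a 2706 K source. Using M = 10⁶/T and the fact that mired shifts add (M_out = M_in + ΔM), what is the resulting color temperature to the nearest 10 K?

M_in = 10⁶/2706 = 369.55 mireds.
M_out = 369.55 + (+198) = 567.55 mireds.
T_out = 10⁶/567.55 = 1762.0 K → 1760 K.

1760 K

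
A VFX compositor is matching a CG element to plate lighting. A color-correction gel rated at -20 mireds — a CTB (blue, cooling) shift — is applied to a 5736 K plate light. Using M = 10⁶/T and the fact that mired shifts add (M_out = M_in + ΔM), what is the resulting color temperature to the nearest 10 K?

M_in = 10⁶/5736 = 174.34 mireds.
M_out = 174.34 + (-20) = 154.34 mireds.
T_out = 10⁶/154.34 = 6479.3 K → 6480 K.

6480 K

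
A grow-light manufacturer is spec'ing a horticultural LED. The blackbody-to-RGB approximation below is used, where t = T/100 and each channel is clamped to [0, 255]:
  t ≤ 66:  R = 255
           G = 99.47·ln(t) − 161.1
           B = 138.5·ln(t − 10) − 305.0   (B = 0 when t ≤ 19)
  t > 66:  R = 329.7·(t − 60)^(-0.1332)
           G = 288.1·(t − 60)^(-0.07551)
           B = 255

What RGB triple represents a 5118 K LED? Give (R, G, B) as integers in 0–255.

(255, 230, 210)

t = 5118/100 = 51.18; the t ≤ 66 branch applies.
R = 255 by definition for t ≤ 66.
G = 99.47·ln 51.18 − 161.1 = 99.47·3.9353 − 161.1 = 230.349.
B = 138.5·ln(51.18 − 10) − 305.0 = 138.5·ln 41.18 − 305.0 = 138.5·3.7180 − 305.0 = 209.936.
Rounded: (255, 230, 210).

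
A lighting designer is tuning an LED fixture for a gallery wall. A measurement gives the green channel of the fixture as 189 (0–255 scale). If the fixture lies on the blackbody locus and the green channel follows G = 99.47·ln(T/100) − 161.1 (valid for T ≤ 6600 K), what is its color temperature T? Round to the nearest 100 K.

ln t = (189 + 161.1) / 99.47 = 3.5197.
t = e^3.5197 = 33.773.
T = 100·t = 3377 K → 3400 K to the nearest 100 K.

3400 K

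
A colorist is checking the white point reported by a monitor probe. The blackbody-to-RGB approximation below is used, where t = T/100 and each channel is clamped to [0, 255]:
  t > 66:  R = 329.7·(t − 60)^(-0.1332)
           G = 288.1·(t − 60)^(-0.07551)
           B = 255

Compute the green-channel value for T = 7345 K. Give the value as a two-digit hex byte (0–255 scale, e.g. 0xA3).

0xED

t = 7345/100 = 73.45; the t > 66 branch applies.
G = 288.1·(73.45 − 60)^(-0.07551) = 288.1·13.45^(-0.07551) = 288.1·0.82181 = 236.763.
Rounded: 237; in hex, 0xED.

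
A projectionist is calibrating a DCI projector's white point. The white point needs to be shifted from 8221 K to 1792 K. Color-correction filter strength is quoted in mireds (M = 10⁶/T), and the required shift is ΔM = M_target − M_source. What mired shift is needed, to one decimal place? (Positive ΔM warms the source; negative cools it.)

+436.4 mireds

M_source = 10⁶/8221 = 121.640; M_target = 10⁶/1792 = 558.036.
ΔM = 558.036 − 121.640 = 436.396 → +436.4 mireds, a warming shift.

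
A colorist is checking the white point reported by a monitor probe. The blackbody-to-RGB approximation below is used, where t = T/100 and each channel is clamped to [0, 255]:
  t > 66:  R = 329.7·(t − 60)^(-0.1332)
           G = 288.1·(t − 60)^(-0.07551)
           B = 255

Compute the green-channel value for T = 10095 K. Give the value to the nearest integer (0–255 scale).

218

t = 10095/100 = 100.95; the t > 66 branch applies.
G = 288.1·(100.95 − 60)^(-0.07551) = 288.1·40.95^(-0.07551) = 288.1·0.75554 = 217.672.
Rounded: 218.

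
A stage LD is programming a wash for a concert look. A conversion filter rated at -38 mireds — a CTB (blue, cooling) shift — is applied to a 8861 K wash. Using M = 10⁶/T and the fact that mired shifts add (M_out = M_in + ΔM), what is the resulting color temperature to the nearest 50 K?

M_in = 10⁶/8861 = 112.85 mireds.
M_out = 112.85 + (-38) = 74.85 mireds.
T_out = 10⁶/74.85 = 13359.3 K → 13350 K.

13350 K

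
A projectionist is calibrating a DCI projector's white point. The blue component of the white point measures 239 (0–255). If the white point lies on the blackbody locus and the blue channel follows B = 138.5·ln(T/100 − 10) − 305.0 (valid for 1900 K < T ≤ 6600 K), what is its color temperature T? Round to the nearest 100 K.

ln(t − 10) = (239 + 305.0) / 138.5 = 3.9278.
t − 10 = e^3.9278 = 50.795, so t = 60.795.
T = 100·t = 6079 K → 6100 K to the nearest 100 K.

6100 K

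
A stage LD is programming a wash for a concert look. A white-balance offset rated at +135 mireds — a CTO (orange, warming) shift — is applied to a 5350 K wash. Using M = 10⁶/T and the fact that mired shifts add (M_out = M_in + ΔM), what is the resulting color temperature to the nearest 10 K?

3110 K

M_in = 10⁶/5350 = 186.92 mireds.
M_out = 186.92 + (+135) = 321.92 mireds.
T_out = 10⁶/321.92 = 3106.4 K → 3110 K.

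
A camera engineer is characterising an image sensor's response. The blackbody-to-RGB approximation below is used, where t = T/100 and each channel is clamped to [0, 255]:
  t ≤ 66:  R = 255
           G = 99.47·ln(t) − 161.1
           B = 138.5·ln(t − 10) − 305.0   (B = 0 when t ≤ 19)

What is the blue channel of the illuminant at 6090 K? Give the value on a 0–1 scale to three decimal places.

t = 6090/100 = 60.9; the t ≤ 66 branch applies.
B = 138.5·ln(60.9 − 10) − 305.0 = 138.5·ln 50.9 − 305.0 = 138.5·3.9299 − 305.0 = 239.286.
On a 0–1 scale: 239.286/255 = 0.9384 → 0.938.

0.938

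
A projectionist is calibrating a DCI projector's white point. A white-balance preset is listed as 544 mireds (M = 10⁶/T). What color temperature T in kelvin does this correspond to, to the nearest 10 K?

T = 10⁶ / 544 = 1838.24 K → 1840 K.

1840 K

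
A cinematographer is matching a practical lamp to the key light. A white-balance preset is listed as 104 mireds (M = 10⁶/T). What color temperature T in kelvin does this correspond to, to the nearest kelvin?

T = 10⁶ / 104 = 9615.38 K → 9615 K.

9615 K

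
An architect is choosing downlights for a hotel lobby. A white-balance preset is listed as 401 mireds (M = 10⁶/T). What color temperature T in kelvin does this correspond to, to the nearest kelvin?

T = 10⁶ / 401 = 2493.77 K → 2494 K.

2494 K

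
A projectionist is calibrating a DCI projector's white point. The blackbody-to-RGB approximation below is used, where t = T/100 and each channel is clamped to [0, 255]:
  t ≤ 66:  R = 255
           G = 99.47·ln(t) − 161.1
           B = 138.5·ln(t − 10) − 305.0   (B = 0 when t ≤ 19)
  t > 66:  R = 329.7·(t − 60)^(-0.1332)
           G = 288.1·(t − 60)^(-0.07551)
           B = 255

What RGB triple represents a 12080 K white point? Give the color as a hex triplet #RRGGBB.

#BFD3FF

t = 12080/100 = 120.8; the t > 66 branch applies.
R = 329.7·(120.8 − 60)^(-0.1332) = 329.7·60.8^(-0.1332) = 329.7·0.57861 = 190.767.
G = 288.1·(120.8 − 60)^(-0.07551) = 288.1·60.8^(-0.07551) = 288.1·0.73333 = 211.271.
B = 255 by definition for t > 66.
Rounded: (191, 211, 255).
In hex: #BFD3FF.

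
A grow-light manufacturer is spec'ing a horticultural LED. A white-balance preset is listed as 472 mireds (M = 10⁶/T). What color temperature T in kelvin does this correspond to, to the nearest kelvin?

T = 10⁶ / 472 = 2118.64 K → 2119 K.

2119 K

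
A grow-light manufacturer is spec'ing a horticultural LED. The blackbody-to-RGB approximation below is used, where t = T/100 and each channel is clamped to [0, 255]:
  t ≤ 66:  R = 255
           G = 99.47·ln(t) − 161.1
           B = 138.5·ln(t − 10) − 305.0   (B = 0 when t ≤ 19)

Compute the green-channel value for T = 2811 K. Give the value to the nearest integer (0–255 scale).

t = 2811/100 = 28.11; the t ≤ 66 branch applies.
G = 99.47·ln 28.11 − 161.1 = 99.47·3.3361 − 161.1 = 170.744.
Rounded: 171.

171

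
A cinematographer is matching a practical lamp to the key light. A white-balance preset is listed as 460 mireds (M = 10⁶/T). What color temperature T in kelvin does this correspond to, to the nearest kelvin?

2174 K

T = 10⁶ / 460 = 2173.91 K → 2174 K.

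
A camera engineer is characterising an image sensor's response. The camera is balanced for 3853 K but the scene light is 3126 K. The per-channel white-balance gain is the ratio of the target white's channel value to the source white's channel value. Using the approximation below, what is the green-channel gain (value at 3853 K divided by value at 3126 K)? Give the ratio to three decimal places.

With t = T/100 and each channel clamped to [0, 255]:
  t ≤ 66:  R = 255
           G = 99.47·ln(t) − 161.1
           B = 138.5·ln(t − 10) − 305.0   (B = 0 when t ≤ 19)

At 3126 K (t = 31.26):
  G = 99.47·ln 31.26 − 161.1 = 99.47·3.4423 − 161.1 = 181.309.
At 3853 K (t = 38.53):
  G = 99.47·ln 38.53 − 161.1 = 99.47·3.6514 − 161.1 = 202.108.
Gain = 202.108 / 181.309 = 1.1147 → 1.115.

1.115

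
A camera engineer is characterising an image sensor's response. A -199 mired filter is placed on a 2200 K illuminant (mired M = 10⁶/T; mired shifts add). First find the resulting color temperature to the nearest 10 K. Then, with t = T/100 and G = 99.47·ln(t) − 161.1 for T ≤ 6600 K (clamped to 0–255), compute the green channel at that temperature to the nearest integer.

M_in = 10⁶/2200 = 454.55; M_out = 454.55 + (-199) = 255.55.
T_out = 10⁶/255.55 = 3913.2 K → 3910 K; t = 39.1.
G = 99.47·ln 39.1 − 161.1 = 99.47·3.6661 − 161.1 = 203.569.
Rounded: 204.

204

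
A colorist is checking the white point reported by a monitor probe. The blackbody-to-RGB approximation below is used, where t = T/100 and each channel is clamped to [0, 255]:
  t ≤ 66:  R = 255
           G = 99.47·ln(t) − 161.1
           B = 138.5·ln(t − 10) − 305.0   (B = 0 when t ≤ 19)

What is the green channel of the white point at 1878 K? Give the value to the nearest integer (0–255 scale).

t = 1878/100 = 18.78; the t ≤ 66 branch applies.
G = 99.47·ln 18.78 − 161.1 = 99.47·2.9328 − 161.1 = 130.625.
Rounded: 131.

131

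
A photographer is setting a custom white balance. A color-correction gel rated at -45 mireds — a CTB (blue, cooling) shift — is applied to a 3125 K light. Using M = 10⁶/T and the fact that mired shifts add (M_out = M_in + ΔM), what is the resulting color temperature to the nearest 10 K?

3640 K

M_in = 10⁶/3125 = 320.00 mireds.
M_out = 320.00 + (-45) = 275.00 mireds.
T_out = 10⁶/275.00 = 3636.4 K → 3640 K.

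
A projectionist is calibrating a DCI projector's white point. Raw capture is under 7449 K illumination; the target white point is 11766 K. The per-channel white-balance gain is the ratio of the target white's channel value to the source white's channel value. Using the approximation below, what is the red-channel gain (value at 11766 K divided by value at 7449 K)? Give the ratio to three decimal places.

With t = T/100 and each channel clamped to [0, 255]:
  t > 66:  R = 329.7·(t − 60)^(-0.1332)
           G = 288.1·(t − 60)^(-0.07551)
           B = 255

At 7449 K (t = 74.49):
  R = 329.7·(74.49 − 60)^(-0.1332) = 329.7·14.49^(-0.1332) = 329.7·0.70040 = 230.922.
At 11766 K (t = 117.66):
  R = 329.7·(117.66 − 60)^(-0.1332) = 329.7·57.66^(-0.1332) = 329.7·0.58271 = 192.119.
Gain = 192.119 / 230.922 = 0.8320 → 0.832.

0.832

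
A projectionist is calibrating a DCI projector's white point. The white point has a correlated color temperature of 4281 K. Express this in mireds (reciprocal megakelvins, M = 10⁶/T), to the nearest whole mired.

234 mireds

M = 10⁶ / 4281 = 233.590 → 234 mireds.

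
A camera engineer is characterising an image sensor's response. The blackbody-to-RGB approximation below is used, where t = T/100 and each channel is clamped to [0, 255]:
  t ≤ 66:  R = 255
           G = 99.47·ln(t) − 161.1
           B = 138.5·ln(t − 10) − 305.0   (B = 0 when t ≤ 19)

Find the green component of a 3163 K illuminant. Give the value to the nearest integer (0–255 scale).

t = 3163/100 = 31.63; the t ≤ 66 branch applies.
G = 99.47·ln 31.63 − 161.1 = 99.47·3.4541 − 161.1 = 182.480.
Rounded: 182.

182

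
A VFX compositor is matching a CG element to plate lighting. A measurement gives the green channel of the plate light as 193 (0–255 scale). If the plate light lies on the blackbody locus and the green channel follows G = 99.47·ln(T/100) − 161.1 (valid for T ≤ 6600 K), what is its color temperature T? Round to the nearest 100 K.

3500 K

ln t = (193 + 161.1) / 99.47 = 3.5599.
t = e^3.5599 = 35.159.
T = 100·t = 3516 K → 3500 K to the nearest 100 K.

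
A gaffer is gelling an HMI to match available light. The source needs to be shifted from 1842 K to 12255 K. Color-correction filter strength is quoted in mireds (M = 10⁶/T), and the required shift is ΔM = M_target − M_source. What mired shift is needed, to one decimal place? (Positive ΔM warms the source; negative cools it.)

-461.3 mireds

M_source = 10⁶/1842 = 542.888; M_target = 10⁶/12255 = 81.599.
ΔM = 81.599 − 542.888 = -461.289 → -461.3 mireds, a cooling shift.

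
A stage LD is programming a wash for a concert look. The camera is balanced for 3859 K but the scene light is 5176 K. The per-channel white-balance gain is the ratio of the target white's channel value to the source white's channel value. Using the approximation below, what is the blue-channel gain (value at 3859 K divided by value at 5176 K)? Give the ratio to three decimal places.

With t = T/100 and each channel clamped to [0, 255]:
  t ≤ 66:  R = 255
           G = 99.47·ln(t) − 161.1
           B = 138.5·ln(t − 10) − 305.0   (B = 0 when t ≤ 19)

0.752

At 5176 K (t = 51.76):
  B = 138.5·ln(51.76 − 10) − 305.0 = 138.5·ln 41.76 − 305.0 = 138.5·3.7319 − 305.0 = 211.874.
At 3859 K (t = 38.59):
  B = 138.5·ln(38.59 − 10) − 305.0 = 138.5·ln 28.59 − 305.0 = 138.5·3.3531 − 305.0 = 159.398.
Gain = 159.398 / 211.874 = 0.7523 → 0.752.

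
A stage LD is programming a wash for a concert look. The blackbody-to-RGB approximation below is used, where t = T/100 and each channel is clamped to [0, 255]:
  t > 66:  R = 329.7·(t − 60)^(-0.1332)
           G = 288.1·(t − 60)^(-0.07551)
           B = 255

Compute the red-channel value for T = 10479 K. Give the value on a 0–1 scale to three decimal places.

0.779

t = 10479/100 = 104.79; the t > 66 branch applies.
R = 329.7·(104.79 − 60)^(-0.1332) = 329.7·44.79^(-0.1332) = 329.7·0.60265 = 198.693.
On a 0–1 scale: 198.693/255 = 0.7792 → 0.779.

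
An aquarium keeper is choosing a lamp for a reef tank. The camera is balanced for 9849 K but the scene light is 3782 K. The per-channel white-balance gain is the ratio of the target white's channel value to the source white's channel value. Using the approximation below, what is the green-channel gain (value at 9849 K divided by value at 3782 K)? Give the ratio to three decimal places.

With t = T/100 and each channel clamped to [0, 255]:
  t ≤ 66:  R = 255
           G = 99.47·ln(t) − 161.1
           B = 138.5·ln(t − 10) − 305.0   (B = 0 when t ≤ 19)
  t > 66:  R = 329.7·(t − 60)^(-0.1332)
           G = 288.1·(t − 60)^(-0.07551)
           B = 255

1.092

At 3782 K (t = 37.82):
  G = 99.47·ln 37.82 − 161.1 = 99.47·3.6328 − 161.1 = 200.258.
At 9849 K (t = 98.49):
  G = 288.1·(98.49 − 60)^(-0.07551) = 288.1·38.49^(-0.07551) = 288.1·0.75908 = 218.692.
Gain = 218.692 / 200.258 = 1.0921 → 1.092.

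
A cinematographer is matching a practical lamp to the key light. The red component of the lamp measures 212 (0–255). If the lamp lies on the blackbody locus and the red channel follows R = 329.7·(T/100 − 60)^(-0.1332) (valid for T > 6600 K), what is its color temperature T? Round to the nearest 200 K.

8800 K

(t − 60)^(-0.1332) = 212/329.7 = 0.64301.
t − 60 = 0.64301^(1/-0.1332) = 0.64301^(-7.508) = 27.530, so t = 87.530.
T = 100·t = 8753 K → 8800 K to the nearest 200 K.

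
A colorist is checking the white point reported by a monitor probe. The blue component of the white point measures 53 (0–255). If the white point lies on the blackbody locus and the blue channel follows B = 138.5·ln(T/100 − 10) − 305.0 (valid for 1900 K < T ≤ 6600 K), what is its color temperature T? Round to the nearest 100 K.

2300 K

ln(t − 10) = (53 + 305.0) / 138.5 = 2.5848.
t − 10 = e^2.5848 = 13.261, so t = 23.261.
T = 100·t = 2326 K → 2300 K to the nearest 100 K.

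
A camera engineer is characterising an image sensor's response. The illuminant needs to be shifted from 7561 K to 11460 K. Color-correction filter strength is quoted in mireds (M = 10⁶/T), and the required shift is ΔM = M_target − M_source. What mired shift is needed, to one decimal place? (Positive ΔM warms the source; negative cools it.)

M_source = 10⁶/7561 = 132.258; M_target = 10⁶/11460 = 87.260.
ΔM = 87.260 − 132.258 = -44.998 → -45.0 mireds, a cooling shift.

-45.0 mireds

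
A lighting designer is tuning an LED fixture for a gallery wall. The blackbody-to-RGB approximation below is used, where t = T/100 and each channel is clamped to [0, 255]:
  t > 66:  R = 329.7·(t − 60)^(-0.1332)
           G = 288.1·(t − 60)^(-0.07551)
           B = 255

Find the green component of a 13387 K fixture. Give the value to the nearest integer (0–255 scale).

t = 13387/100 = 133.87; the t > 66 branch applies.
G = 288.1·(133.87 − 60)^(-0.07551) = 288.1·73.87^(-0.07551) = 288.1·0.72262 = 208.188.
Rounded: 208.

208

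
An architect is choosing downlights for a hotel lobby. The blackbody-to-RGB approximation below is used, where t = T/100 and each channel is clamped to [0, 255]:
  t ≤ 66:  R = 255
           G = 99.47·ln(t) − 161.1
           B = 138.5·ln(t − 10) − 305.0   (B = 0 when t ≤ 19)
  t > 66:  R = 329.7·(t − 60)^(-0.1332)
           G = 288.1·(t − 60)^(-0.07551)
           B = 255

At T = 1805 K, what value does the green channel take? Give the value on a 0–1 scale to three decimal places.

t = 1805/100 = 18.05; the t ≤ 66 branch applies.
G = 99.47·ln 18.05 − 161.1 = 99.47·2.8931 − 161.1 = 126.681.
On a 0–1 scale: 126.681/255 = 0.4968 → 0.497.

0.497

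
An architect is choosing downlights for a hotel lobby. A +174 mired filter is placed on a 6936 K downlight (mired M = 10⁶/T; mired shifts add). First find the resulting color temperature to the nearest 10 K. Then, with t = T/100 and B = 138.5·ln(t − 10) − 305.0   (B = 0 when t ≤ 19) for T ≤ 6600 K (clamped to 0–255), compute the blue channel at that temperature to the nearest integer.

M_in = 10⁶/6936 = 144.18; M_out = 144.18 + (+174) = 318.18.
T_out = 10⁶/318.18 = 3142.9 K → 3140 K; t = 31.4.
B = 138.5·ln(31.4 − 10) − 305.0 = 138.5·ln 21.4 − 305.0 = 138.5·3.0634 − 305.0 = 119.280.
Rounded: 119.

119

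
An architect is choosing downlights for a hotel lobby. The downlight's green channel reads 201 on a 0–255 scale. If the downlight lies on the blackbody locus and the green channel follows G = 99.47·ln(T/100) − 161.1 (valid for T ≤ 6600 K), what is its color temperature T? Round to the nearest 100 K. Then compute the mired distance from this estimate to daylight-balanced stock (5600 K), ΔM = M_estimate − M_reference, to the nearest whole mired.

+85 mireds

ln t = (201 + 161.1) / 99.47 = 3.6403.
t = e^3.6403 = 38.103.
T = 100·t = 3810 K → 3800 K to the nearest 100 K.
M_estimate = 10⁶/3800 = 263.16; M_reference = 10⁶/5600 = 178.57.
ΔM = 263.16 − 178.57 = 84.59 → +85 mireds.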